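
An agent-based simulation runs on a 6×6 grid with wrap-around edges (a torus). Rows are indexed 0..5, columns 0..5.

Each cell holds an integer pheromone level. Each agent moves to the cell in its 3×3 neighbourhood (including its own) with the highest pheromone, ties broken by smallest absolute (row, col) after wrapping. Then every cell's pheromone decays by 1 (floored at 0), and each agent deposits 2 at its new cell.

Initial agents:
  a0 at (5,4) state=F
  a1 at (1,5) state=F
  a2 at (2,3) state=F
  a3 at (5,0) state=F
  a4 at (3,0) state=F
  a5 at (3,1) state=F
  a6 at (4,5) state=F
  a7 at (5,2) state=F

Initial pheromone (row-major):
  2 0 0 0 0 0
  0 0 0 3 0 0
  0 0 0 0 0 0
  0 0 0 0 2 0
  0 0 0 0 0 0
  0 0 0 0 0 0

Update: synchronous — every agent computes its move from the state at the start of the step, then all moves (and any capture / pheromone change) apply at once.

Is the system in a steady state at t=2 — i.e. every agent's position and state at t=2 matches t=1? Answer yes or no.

no

t=1: a0@(0,3) a1@(0,0) a2@(1,3) a3@(0,0) a4@(2,0) a5@(2,0) a6@(3,4) a7@(0,1) | pheromone: 5 2 0 2 0 0 / 0 0 0 4 0 0 / 4 0 0 0 0 0 / 0 0 0 0 3 0 / 0 0 0 0 0 0 / 0 0 0 0 0 0
t=2: a0@(1,3) a1@(0,0) a2@(1,3) a3@(0,0) a4@(2,0) a5@(2,0) a6@(3,4) a7@(0,0) | pheromone: 10 1 0 1 0 0 / 0 0 0 7 0 0 / 7 0 0 0 0 0 / 0 0 0 0 4 0 / 0 0 0 0 0 0 / 0 0 0 0 0 0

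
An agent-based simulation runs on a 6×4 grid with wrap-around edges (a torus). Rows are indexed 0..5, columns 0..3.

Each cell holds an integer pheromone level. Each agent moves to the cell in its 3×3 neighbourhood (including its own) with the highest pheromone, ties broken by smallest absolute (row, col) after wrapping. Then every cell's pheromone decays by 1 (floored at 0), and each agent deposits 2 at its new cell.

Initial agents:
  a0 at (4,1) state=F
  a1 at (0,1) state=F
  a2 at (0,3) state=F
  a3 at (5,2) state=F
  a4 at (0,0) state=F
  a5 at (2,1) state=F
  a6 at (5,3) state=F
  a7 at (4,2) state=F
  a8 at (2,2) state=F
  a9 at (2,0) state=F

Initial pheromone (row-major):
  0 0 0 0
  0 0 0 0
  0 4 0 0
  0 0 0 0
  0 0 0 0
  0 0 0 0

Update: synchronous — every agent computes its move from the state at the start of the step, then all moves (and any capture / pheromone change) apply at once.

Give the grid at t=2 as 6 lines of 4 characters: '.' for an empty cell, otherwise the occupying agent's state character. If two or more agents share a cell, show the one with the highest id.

F...
....
.F..
....
....
....

t=1: a0@(3,0) a1@(0,0) a2@(0,0) a3@(0,1) a4@(0,0) a5@(2,1) a6@(0,0) a7@(3,1) a8@(2,1) a9@(2,1) | pheromone: 8 2 0 0 / 0 0 0 0 / 0 9 0 0 / 2 2 0 0 / 0 0 0 0 / 0 0 0 0
t=2: a0@(2,1) a1@(0,0) a2@(0,0) a3@(0,0) a4@(0,0) a5@(2,1) a6@(0,0) a7@(2,1) a8@(2,1) a9@(2,1) | pheromone: 17 1 0 0 / 0 0 0 0 / 0 18 0 0 / 1 1 0 0 / 0 0 0 0 / 0 0 0 0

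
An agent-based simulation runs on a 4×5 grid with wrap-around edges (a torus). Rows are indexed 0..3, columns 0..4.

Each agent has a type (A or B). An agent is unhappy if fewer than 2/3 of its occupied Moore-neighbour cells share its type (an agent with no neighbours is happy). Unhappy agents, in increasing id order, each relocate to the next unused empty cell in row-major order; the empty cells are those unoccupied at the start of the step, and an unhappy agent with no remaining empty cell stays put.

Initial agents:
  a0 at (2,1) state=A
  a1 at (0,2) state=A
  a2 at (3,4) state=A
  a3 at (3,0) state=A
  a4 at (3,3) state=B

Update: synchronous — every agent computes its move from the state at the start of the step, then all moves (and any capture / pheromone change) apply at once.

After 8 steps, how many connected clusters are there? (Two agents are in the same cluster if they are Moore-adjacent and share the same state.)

t=1: a0@(2,1):A a1@(0,0):A a2@(0,1):A a3@(3,0):A a4@(0,3):B
t=2: (unchanged — steady state)

2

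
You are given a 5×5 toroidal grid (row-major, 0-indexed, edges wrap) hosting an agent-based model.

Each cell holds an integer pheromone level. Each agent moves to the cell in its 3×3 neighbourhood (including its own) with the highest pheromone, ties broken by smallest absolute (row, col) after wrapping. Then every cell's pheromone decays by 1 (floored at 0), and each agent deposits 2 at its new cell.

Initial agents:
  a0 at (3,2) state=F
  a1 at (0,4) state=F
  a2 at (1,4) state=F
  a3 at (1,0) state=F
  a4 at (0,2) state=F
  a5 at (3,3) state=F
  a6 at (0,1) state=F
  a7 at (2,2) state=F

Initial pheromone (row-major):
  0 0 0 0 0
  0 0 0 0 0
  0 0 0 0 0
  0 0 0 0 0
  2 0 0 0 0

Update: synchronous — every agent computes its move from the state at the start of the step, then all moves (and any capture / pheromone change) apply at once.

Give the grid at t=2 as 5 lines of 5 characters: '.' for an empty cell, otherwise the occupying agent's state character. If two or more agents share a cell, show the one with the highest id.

F....
.F...
.....
.....
F....

t=1: a0@(2,1) a1@(4,0) a2@(0,0) a3@(0,0) a4@(0,1) a5@(2,2) a6@(4,0) a7@(1,1) | pheromone: 4 2 0 0 0 / 0 2 0 0 0 / 0 2 2 0 0 / 0 0 0 0 0 / 5 0 0 0 0
t=2: a0@(1,1) a1@(4,0) a2@(4,0) a3@(4,0) a4@(4,0) a5@(1,1) a6@(4,0) a7@(0,0) | pheromone: 5 1 0 0 0 / 0 5 0 0 0 / 0 1 1 0 0 / 0 0 0 0 0 / 14 0 0 0 0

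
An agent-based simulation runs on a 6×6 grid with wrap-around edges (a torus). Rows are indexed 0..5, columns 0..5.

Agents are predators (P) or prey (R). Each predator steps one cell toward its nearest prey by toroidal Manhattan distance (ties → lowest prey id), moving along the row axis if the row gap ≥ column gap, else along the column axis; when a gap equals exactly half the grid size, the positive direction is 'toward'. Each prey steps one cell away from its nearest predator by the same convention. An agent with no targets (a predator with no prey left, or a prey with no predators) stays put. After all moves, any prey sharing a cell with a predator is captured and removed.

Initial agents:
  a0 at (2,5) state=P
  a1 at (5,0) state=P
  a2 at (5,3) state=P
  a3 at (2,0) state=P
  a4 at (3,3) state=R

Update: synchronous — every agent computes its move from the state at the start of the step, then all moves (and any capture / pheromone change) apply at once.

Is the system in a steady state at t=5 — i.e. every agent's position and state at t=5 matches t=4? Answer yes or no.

t=1: a0@(2,4):P a1@(5,1):P a2@(4,3):P a3@(2,1):P a4@(2,3):R
t=2: a0@(2,3):P a1@(0,1):P a2@(3,3):P a3@(2,2):P
t=3: (unchanged — steady state)

yes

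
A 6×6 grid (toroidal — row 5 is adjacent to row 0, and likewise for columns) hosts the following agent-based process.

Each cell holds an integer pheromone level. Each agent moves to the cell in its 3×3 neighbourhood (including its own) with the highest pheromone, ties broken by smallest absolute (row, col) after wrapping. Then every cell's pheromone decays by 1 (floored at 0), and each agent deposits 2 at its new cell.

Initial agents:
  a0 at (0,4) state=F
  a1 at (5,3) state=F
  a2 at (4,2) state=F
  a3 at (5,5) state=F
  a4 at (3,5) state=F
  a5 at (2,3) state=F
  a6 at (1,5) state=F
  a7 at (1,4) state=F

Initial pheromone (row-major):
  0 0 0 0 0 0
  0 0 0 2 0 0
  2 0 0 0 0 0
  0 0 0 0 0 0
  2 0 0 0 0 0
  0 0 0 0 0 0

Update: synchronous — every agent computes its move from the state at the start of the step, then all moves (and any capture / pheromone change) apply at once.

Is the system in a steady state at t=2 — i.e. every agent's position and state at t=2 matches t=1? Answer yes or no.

t=1: a0@(1,3) a1@(0,2) a2@(3,1) a3@(4,0) a4@(2,0) a5@(1,3) a6@(2,0) a7@(1,3) | pheromone: 0 0 2 0 0 0 / 0 0 0 7 0 0 / 5 0 0 0 0 0 / 0 2 0 0 0 0 / 3 0 0 0 0 0 / 0 0 0 0 0 0
t=2: a0@(1,3) a1@(1,3) a2@(2,0) a3@(4,0) a4@(2,0) a5@(1,3) a6@(2,0) a7@(1,3) | pheromone: 0 0 1 0 0 0 / 0 0 0 14 0 0 / 10 0 0 0 0 0 / 0 1 0 0 0 0 / 4 0 0 0 0 0 / 0 0 0 0 0 0

no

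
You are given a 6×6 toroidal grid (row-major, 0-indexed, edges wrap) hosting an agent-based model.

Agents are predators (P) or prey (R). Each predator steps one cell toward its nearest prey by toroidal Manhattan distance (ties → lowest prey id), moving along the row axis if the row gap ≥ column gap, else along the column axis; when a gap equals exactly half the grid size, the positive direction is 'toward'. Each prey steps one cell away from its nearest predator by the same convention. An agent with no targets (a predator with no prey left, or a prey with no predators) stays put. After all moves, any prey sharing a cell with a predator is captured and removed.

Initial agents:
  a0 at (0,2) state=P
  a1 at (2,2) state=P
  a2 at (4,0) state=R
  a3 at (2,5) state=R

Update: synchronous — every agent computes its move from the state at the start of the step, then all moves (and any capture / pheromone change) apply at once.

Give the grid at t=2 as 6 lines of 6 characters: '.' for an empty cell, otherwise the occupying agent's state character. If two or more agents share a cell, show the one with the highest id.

t=1: a0@(5,2):P a1@(2,3):P a2@(3,0):R a3@(2,4):R
t=2: a0@(4,2):P a1@(2,4):P a2@(2,0):R a3@(2,5):R

......
......
R...PR
......
..P...
......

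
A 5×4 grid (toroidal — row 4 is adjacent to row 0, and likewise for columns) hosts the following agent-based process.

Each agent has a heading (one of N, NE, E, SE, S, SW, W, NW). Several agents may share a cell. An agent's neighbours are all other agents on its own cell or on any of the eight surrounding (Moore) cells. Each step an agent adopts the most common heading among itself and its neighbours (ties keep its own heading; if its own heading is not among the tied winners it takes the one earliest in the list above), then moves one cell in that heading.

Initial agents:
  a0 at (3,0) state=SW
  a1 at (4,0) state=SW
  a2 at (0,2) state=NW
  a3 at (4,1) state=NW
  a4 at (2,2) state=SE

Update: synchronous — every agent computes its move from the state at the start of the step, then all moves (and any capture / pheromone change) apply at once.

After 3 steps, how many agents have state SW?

t=1: a0@(4,3):SW a1@(0,3):SW a2@(4,1):NW a3@(3,0):NW a4@(3,3):SE
t=2: a0@(0,2):SW a1@(1,2):SW a2@(3,0):NW a3@(2,3):NW a4@(4,0):SE
t=3: a0@(1,1):SW a1@(2,1):SW a2@(2,3):NW a3@(1,2):NW a4@(0,1):SE

2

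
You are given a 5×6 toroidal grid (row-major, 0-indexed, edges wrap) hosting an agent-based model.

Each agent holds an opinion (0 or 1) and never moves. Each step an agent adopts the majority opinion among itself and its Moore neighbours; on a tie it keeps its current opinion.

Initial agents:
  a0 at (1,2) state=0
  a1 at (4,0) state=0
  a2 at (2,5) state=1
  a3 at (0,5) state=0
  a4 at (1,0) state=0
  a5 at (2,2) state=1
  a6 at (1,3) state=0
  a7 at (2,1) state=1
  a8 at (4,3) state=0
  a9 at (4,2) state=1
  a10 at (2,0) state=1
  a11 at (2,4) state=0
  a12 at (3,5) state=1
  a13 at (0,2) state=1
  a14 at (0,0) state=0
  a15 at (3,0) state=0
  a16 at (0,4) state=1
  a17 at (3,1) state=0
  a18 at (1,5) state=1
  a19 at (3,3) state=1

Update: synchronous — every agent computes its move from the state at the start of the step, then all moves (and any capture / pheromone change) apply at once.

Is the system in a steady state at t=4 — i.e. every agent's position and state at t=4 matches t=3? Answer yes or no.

t=1: a0@(1,2):1 a1@(4,0):0 a2@(2,5):1 a3@(0,5):0 a4@(1,0):1 a5@(2,2):1 a6@(1,3):0 a7@(2,1):0 a8@(4,3):1 a9@(4,2):1 a10@(2,0):1 a11@(2,4):1 a12@(3,5):1 a13@(0,2):0 a14@(0,0):0 a15@(3,0):1 a16@(0,4):0 a17@(3,1):1 a18@(1,5):1 a19@(3,3):1
t=2: a0@(1,2):0 a1@(4,0):0 a2@(2,5):1 a3@(0,5):0 a4@(1,0):1 a5@(2,2):1 a6@(1,3):0 a7@(2,1):1 a8@(4,3):1 a9@(4,2):1 a10@(2,0):1 a11@(2,4):1 a12@(3,5):1 a13@(0,2):1 a14@(0,0):0 a15@(3,0):1 a16@(0,4):0 a17@(3,1):1 a18@(1,5):1 a19@(3,3):1
t=3: a0@(1,2):1 a1@(4,0):0 a2@(2,5):1 a3@(0,5):0 a4@(1,0):1 a5@(2,2):1 a6@(1,3):0 a7@(2,1):1 a8@(4,3):1 a9@(4,2):1 a10@(2,0):1 a11@(2,4):1 a12@(3,5):1 a13@(0,2):1 a14@(0,0):0 a15@(3,0):1 a16@(0,4):0 a17@(3,1):1 a18@(1,5):1 a19@(3,3):1
t=4: a0@(1,2):1 a1@(4,0):0 a2@(2,5):1 a3@(0,5):0 a4@(1,0):1 a5@(2,2):1 a6@(1,3):1 a7@(2,1):1 a8@(4,3):1 a9@(4,2):1 a10@(2,0):1 a11@(2,4):1 a12@(3,5):1 a13@(0,2):1 a14@(0,0):0 a15@(3,0):1 a16@(0,4):0 a17@(3,1):1 a18@(1,5):1 a19@(3,3):1

no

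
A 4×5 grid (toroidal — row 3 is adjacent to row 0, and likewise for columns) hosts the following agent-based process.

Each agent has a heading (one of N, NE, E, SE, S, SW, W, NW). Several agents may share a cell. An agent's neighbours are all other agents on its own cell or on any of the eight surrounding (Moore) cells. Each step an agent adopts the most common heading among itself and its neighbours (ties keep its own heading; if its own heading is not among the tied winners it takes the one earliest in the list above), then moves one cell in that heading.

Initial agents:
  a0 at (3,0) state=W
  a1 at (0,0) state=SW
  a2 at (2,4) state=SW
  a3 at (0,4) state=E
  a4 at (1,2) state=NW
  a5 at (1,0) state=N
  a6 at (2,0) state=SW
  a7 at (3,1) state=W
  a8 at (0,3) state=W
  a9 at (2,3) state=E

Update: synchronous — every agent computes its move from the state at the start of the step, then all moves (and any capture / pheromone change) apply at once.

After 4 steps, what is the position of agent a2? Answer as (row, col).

t=1: a0@(0,4):SW a1@(0,4):W a2@(3,3):SW a3@(0,3):W a4@(0,1):NW a5@(2,4):SW a6@(3,4):SW a7@(3,0):W a8@(0,2):W a9@(2,4):E
t=2: a0@(1,3):SW a1@(0,3):W a2@(0,2):SW a3@(0,2):W a4@(0,0):W a5@(3,3):SW a6@(0,3):SW a7@(0,4):SW a8@(0,1):W a9@(3,3):SW
t=3: a0@(2,2):SW a1@(1,2):SW a2@(1,1):SW a3@(1,1):SW a4@(0,4):W a5@(0,2):SW a6@(1,2):SW a7@(1,3):SW a8@(0,0):W a9@(0,2):SW
t=4: a0@(3,1):SW a1@(2,1):SW a2@(2,0):SW a3@(2,0):SW a4@(0,3):W a5@(1,1):SW a6@(2,1):SW a7@(2,2):SW a8@(0,4):W a9@(1,1):SW

(2, 0)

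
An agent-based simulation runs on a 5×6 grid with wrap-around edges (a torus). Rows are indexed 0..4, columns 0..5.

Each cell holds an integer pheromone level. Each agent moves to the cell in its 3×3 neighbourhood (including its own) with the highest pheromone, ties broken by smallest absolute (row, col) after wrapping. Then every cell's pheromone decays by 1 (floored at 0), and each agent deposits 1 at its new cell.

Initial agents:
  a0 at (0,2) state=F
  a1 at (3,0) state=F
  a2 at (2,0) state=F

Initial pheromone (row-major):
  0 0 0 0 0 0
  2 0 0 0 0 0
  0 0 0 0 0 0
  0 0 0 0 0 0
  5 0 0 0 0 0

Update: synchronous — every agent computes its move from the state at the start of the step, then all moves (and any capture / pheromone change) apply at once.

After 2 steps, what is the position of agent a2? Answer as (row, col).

(1, 0)

t=1: a0@(0,1) a1@(4,0) a2@(1,0) | pheromone: 0 1 0 0 0 0 / 2 0 0 0 0 0 / 0 0 0 0 0 0 / 0 0 0 0 0 0 / 5 0 0 0 0 0
t=2: a0@(4,0) a1@(4,0) a2@(1,0) | pheromone: 0 0 0 0 0 0 / 2 0 0 0 0 0 / 0 0 0 0 0 0 / 0 0 0 0 0 0 / 6 0 0 0 0 0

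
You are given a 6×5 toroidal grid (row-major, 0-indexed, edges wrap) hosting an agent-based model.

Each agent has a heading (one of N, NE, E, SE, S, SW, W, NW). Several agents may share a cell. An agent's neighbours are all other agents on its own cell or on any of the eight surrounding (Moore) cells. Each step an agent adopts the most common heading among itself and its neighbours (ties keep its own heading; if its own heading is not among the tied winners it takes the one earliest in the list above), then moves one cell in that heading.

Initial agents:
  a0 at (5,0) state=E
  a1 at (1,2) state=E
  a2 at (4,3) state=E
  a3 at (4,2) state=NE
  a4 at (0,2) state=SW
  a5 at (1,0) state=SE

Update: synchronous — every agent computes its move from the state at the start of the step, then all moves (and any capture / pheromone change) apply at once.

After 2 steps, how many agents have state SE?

1

t=1: a0@(5,1):E a1@(1,3):E a2@(4,4):E a3@(3,3):NE a4@(1,1):SW a5@(2,1):SE
t=2: a0@(5,2):E a1@(1,4):E a2@(4,0):E a3@(2,4):NE a4@(2,0):SW a5@(3,2):SE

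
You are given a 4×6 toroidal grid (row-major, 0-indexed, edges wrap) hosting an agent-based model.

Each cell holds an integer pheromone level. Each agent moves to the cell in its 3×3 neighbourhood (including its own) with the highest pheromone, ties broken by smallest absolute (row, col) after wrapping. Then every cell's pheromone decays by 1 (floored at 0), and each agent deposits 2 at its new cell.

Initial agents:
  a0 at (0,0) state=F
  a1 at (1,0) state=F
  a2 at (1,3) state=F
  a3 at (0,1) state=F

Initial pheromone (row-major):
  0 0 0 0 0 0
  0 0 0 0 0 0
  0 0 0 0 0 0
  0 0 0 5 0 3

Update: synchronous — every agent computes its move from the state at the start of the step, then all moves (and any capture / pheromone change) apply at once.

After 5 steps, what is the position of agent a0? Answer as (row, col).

(0, 0)

t=1: a0@(3,5) a1@(0,0) a2@(0,2) a3@(0,0) | pheromone: 4 0 2 0 0 0 / 0 0 0 0 0 0 / 0 0 0 0 0 0 / 0 0 0 4 0 4
t=2: a0@(0,0) a1@(0,0) a2@(3,3) a3@(0,0) | pheromone: 9 0 1 0 0 0 / 0 0 0 0 0 0 / 0 0 0 0 0 0 / 0 0 0 5 0 3
t=3: a0@(0,0) a1@(0,0) a2@(3,3) a3@(0,0) | pheromone: 14 0 0 0 0 0 / 0 0 0 0 0 0 / 0 0 0 0 0 0 / 0 0 0 6 0 2
t=4: a0@(0,0) a1@(0,0) a2@(3,3) a3@(0,0) | pheromone: 19 0 0 0 0 0 / 0 0 0 0 0 0 / 0 0 0 0 0 0 / 0 0 0 7 0 1
t=5: a0@(0,0) a1@(0,0) a2@(3,3) a3@(0,0) | pheromone: 24 0 0 0 0 0 / 0 0 0 0 0 0 / 0 0 0 0 0 0 / 0 0 0 8 0 0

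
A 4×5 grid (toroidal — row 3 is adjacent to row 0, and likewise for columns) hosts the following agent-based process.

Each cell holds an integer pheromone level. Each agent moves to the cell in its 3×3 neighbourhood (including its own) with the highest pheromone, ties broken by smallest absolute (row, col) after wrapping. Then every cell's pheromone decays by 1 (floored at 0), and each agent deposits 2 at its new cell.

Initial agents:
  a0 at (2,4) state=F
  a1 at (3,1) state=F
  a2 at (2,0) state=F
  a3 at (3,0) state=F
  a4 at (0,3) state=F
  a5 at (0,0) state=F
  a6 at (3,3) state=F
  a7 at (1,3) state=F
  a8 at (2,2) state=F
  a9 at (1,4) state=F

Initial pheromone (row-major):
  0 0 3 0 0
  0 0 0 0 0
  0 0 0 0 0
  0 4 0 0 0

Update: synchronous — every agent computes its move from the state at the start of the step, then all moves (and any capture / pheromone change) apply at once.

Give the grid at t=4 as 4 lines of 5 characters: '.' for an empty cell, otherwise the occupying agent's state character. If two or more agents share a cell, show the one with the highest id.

.....
.....
.....
.F...

t=1: a0@(1,0) a1@(3,1) a2@(3,1) a3@(3,1) a4@(0,2) a5@(3,1) a6@(0,2) a7@(0,2) a8@(3,1) a9@(0,0) | pheromone: 2 0 8 0 0 / 2 0 0 0 0 / 0 0 0 0 0 / 0 13 0 0 0
t=2: a0@(0,0) a1@(3,1) a2@(3,1) a3@(3,1) a4@(3,1) a5@(3,1) a6@(3,1) a7@(3,1) a8@(3,1) a9@(3,1) | pheromone: 3 0 7 0 0 / 1 0 0 0 0 / 0 0 0 0 0 / 0 30 0 0 0
t=3: a0@(3,1) a1@(3,1) a2@(3,1) a3@(3,1) a4@(3,1) a5@(3,1) a6@(3,1) a7@(3,1) a8@(3,1) a9@(3,1) | pheromone: 2 0 6 0 0 / 0 0 0 0 0 / 0 0 0 0 0 / 0 49 0 0 0
t=4: a0@(3,1) a1@(3,1) a2@(3,1) a3@(3,1) a4@(3,1) a5@(3,1) a6@(3,1) a7@(3,1) a8@(3,1) a9@(3,1) | pheromone: 1 0 5 0 0 / 0 0 0 0 0 / 0 0 0 0 0 / 0 68 0 0 0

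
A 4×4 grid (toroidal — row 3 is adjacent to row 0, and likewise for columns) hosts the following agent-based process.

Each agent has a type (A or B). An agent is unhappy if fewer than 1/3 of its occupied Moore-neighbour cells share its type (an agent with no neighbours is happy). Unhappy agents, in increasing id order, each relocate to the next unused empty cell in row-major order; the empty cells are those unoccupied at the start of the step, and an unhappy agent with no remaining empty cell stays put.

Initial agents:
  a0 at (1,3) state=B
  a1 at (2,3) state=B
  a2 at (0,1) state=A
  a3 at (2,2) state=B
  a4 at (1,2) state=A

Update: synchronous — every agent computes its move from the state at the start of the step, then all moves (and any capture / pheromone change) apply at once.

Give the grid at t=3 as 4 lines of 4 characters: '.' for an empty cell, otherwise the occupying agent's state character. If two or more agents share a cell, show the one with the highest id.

t=1: a0@(1,3):B a1@(2,3):B a2@(0,1):A a3@(2,2):B a4@(0,0):A
t=2: (unchanged — steady state)

AA..
...B
..BB
....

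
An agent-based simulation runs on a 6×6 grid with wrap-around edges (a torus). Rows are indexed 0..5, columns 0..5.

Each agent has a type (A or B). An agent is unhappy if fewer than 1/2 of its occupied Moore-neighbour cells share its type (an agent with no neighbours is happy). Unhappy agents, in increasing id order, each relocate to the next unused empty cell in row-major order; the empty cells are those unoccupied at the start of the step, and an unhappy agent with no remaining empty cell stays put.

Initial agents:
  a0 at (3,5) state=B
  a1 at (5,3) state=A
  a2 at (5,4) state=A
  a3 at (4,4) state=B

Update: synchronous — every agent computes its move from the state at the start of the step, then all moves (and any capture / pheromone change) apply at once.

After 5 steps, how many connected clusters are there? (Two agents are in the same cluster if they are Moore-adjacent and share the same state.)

3

t=1: a0@(3,5):B a1@(5,3):A a2@(5,4):A a3@(0,0):B
t=2: (unchanged — steady state)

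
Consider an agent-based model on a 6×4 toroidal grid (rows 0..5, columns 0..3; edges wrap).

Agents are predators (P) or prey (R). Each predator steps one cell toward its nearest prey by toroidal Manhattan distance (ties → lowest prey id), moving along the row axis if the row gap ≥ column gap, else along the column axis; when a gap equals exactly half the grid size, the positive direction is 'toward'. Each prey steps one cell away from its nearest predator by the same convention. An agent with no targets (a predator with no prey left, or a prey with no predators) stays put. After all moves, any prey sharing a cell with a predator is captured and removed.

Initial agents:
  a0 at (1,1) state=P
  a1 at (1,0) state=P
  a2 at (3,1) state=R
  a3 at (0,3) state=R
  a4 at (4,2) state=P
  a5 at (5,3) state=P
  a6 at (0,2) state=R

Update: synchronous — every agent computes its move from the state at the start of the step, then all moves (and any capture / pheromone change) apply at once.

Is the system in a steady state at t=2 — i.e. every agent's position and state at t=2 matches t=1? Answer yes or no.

no

t=1: a0@(2,1):P a1@(0,0):P a2@(4,1):R a3@(1,3):R a4@(3,2):P a5@(0,3):P a6@(5,2):R
t=2: a0@(3,1):P a1@(1,0):P a2@(5,1):R a3@(2,3):R a4@(4,2):P a5@(1,3):P a6@(0,2):R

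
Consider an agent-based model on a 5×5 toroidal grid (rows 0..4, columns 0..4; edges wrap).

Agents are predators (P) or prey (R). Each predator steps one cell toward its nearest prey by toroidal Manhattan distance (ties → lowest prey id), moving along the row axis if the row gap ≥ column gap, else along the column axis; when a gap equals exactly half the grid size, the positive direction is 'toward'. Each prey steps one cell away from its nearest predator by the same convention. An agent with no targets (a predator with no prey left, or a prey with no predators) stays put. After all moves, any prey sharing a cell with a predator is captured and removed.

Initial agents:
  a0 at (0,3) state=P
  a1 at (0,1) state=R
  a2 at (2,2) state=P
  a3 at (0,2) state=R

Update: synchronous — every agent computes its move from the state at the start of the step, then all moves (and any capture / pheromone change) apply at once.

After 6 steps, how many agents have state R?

1

t=1: a0@(0,2):P a1@(0,0):R a2@(1,2):P a3@(0,1):R
t=2: a0@(0,1):P a1@(0,4):R a2@(0,2):P a3@(0,0):R
t=3: a0@(0,0):P a2@(0,3):P a3@(0,4):R
t=4: a0@(0,4):P a2@(0,4):P a3@(0,3):R
t=5: a0@(0,3):P a2@(0,3):P a3@(0,2):R
t=6: a0@(0,2):P a2@(0,2):P a3@(0,1):R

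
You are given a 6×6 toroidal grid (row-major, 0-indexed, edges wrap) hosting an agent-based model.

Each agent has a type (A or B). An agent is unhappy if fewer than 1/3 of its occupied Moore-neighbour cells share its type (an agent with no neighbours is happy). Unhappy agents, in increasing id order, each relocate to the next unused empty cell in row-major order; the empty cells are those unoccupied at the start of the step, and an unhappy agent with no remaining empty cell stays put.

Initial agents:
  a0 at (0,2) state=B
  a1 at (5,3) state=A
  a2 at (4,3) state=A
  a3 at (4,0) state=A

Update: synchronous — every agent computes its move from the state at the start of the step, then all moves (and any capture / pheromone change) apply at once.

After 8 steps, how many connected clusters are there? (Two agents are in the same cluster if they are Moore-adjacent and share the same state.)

3

t=1: a0@(0,0):B a1@(5,3):A a2@(4,3):A a3@(4,0):A
t=2: (unchanged — steady state)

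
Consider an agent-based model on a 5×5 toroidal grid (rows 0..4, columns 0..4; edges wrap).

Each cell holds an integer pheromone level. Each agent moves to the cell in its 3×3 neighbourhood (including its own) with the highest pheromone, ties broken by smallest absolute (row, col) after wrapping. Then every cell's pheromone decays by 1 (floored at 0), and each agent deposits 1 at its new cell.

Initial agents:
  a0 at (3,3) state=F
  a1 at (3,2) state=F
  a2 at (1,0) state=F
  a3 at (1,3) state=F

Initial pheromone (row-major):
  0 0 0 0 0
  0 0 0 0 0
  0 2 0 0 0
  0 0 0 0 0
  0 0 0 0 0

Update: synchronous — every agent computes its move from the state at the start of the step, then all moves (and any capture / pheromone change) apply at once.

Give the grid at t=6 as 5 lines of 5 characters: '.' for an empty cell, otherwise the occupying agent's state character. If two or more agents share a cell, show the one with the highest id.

..F..
.....
.F...
.....
.....

t=1: a0@(2,2) a1@(2,1) a2@(2,1) a3@(0,2) | pheromone: 0 0 1 0 0 / 0 0 0 0 0 / 0 3 1 0 0 / 0 0 0 0 0 / 0 0 0 0 0
t=2: a0@(2,1) a1@(2,1) a2@(2,1) a3@(0,2) | pheromone: 0 0 1 0 0 / 0 0 0 0 0 / 0 5 0 0 0 / 0 0 0 0 0 / 0 0 0 0 0
t=3: a0@(2,1) a1@(2,1) a2@(2,1) a3@(0,2) | pheromone: 0 0 1 0 0 / 0 0 0 0 0 / 0 7 0 0 0 / 0 0 0 0 0 / 0 0 0 0 0
t=4: a0@(2,1) a1@(2,1) a2@(2,1) a3@(0,2) | pheromone: 0 0 1 0 0 / 0 0 0 0 0 / 0 9 0 0 0 / 0 0 0 0 0 / 0 0 0 0 0
t=5: a0@(2,1) a1@(2,1) a2@(2,1) a3@(0,2) | pheromone: 0 0 1 0 0 / 0 0 0 0 0 / 0 11 0 0 0 / 0 0 0 0 0 / 0 0 0 0 0
t=6: a0@(2,1) a1@(2,1) a2@(2,1) a3@(0,2) | pheromone: 0 0 1 0 0 / 0 0 0 0 0 / 0 13 0 0 0 / 0 0 0 0 0 / 0 0 0 0 0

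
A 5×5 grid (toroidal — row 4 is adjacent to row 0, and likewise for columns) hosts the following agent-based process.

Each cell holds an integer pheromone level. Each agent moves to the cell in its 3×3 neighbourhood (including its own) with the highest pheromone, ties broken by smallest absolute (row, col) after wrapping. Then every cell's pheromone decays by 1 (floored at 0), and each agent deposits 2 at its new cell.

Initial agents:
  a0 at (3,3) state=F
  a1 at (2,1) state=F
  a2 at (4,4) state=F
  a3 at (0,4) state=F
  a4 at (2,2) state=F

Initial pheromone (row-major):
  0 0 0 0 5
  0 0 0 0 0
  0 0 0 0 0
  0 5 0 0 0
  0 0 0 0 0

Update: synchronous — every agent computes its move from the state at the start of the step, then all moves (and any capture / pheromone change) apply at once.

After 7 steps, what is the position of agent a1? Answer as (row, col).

t=1: a0@(2,2) a1@(3,1) a2@(0,4) a3@(0,4) a4@(3,1) | pheromone: 0 0 0 0 8 / 0 0 0 0 0 / 0 0 2 0 0 / 0 8 0 0 0 / 0 0 0 0 0
t=2: a0@(3,1) a1@(3,1) a2@(0,4) a3@(0,4) a4@(3,1) | pheromone: 0 0 0 0 11 / 0 0 0 0 0 / 0 0 1 0 0 / 0 13 0 0 0 / 0 0 0 0 0
t=3: a0@(3,1) a1@(3,1) a2@(0,4) a3@(0,4) a4@(3,1) | pheromone: 0 0 0 0 14 / 0 0 0 0 0 / 0 0 0 0 0 / 0 18 0 0 0 / 0 0 0 0 0
t=4: a0@(3,1) a1@(3,1) a2@(0,4) a3@(0,4) a4@(3,1) | pheromone: 0 0 0 0 17 / 0 0 0 0 0 / 0 0 0 0 0 / 0 23 0 0 0 / 0 0 0 0 0
t=5: a0@(3,1) a1@(3,1) a2@(0,4) a3@(0,4) a4@(3,1) | pheromone: 0 0 0 0 20 / 0 0 0 0 0 / 0 0 0 0 0 / 0 28 0 0 0 / 0 0 0 0 0
t=6: a0@(3,1) a1@(3,1) a2@(0,4) a3@(0,4) a4@(3,1) | pheromone: 0 0 0 0 23 / 0 0 0 0 0 / 0 0 0 0 0 / 0 33 0 0 0 / 0 0 0 0 0
t=7: a0@(3,1) a1@(3,1) a2@(0,4) a3@(0,4) a4@(3,1) | pheromone: 0 0 0 0 26 / 0 0 0 0 0 / 0 0 0 0 0 / 0 38 0 0 0 / 0 0 0 0 0

(3, 1)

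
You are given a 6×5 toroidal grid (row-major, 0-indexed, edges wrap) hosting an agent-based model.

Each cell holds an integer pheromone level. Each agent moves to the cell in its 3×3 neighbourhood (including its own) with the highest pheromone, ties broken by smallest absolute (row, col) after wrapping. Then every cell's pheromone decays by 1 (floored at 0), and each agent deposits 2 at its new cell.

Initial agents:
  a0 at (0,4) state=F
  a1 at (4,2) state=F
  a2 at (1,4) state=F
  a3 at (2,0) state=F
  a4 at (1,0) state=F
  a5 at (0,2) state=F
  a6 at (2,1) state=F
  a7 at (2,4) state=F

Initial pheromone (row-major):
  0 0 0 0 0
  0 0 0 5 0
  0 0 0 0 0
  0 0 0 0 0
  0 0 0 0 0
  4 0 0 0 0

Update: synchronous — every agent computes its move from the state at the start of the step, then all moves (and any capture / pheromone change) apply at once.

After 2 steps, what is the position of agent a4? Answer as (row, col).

(1, 0)

t=1: a0@(1,3) a1@(3,1) a2@(1,3) a3@(1,0) a4@(0,0) a5@(1,3) a6@(1,0) a7@(1,3) | pheromone: 2 0 0 0 0 / 4 0 0 12 0 / 0 0 0 0 0 / 0 2 0 0 0 / 0 0 0 0 0 / 3 0 0 0 0
t=2: a0@(1,3) a1@(3,1) a2@(1,3) a3@(1,0) a4@(1,0) a5@(1,3) a6@(1,0) a7@(1,3) | pheromone: 1 0 0 0 0 / 9 0 0 19 0 / 0 0 0 0 0 / 0 3 0 0 0 / 0 0 0 0 0 / 2 0 0 0 0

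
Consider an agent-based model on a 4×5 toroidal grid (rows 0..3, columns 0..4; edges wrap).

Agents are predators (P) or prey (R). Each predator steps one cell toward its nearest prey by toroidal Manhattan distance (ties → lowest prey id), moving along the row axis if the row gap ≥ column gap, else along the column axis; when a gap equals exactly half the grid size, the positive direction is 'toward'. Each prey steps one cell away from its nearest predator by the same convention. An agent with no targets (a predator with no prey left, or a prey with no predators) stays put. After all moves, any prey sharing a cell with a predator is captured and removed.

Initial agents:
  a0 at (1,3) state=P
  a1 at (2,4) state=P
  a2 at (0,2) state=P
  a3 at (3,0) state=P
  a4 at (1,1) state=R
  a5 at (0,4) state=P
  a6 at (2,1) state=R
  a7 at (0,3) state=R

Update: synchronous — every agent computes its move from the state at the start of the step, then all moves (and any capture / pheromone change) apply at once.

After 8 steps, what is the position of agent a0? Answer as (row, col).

(1, 3)

t=1: a0@(0,3):P a1@(2,0):P a2@(0,3):P a3@(2,0):P a4@(1,0):R a5@(0,3):P a6@(2,2):R a7@(3,3):R
t=2: a0@(3,3):P a1@(1,0):P a2@(3,3):P a3@(1,0):P a4@(0,0):R a5@(3,3):P a6@(2,3):R a7@(2,3):R
t=3: a0@(2,3):P a1@(0,0):P a2@(2,3):P a3@(0,0):P a4@(3,0):R a5@(2,3):P a6@(1,3):R a7@(1,3):R
t=4: a0@(1,3):P a1@(3,0):P a2@(1,3):P a3@(3,0):P a4@(2,0):R a5@(1,3):P a6@(0,3):R a7@(0,3):R
t=5: a0@(0,3):P a1@(2,0):P a2@(0,3):P a3@(2,0):P a4@(1,0):R a5@(0,3):P a6@(3,3):R a7@(3,3):R
t=6: a0@(3,3):P a1@(1,0):P a2@(3,3):P a3@(1,0):P a4@(0,0):R a5@(3,3):P a6@(2,3):R a7@(2,3):R
t=7: a0@(2,3):P a1@(0,0):P a2@(2,3):P a3@(0,0):P a4@(3,0):R a5@(2,3):P a6@(1,3):R a7@(1,3):R
t=8: a0@(1,3):P a1@(3,0):P a2@(1,3):P a3@(3,0):P a4@(2,0):R a5@(1,3):P a6@(0,3):R a7@(0,3):R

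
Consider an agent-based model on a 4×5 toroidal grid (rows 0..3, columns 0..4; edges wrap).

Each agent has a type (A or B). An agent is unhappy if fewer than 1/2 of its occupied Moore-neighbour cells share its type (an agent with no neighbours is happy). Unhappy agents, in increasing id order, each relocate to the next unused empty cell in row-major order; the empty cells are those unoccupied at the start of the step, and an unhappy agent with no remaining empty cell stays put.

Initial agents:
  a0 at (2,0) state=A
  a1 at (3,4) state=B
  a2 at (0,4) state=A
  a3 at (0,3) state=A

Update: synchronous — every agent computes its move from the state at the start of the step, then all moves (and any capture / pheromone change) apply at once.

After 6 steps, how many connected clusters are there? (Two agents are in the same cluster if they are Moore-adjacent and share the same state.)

2

t=1: a0@(0,0):A a1@(0,1):B a2@(0,4):A a3@(0,3):A
t=2: a0@(0,0):A a1@(0,2):B a2@(0,4):A a3@(0,3):A
t=3: a0@(0,0):A a1@(0,1):B a2@(0,4):A a3@(0,3):A
t=4: a0@(0,0):A a1@(0,2):B a2@(0,4):A a3@(0,3):A
t=5: a0@(0,0):A a1@(0,1):B a2@(0,4):A a3@(0,3):A
t=6: a0@(0,0):A a1@(0,2):B a2@(0,4):A a3@(0,3):A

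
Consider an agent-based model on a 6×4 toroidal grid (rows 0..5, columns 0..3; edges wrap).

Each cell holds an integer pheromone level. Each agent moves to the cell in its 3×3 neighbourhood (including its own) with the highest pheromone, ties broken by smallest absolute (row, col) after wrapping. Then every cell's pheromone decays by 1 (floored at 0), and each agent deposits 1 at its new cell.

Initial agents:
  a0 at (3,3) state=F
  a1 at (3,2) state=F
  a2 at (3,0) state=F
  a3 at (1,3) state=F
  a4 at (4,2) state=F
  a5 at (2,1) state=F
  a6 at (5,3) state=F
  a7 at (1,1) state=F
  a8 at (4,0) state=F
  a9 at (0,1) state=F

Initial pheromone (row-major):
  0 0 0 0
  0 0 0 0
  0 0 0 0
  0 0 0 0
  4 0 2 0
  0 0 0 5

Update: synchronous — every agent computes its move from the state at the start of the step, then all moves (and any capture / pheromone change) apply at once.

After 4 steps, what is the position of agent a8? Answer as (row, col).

(5, 3)

t=1: a0@(4,0) a1@(4,2) a2@(4,0) a3@(0,0) a4@(5,3) a5@(1,0) a6@(5,3) a7@(0,0) a8@(5,3) a9@(0,0) | pheromone: 3 0 0 0 / 1 0 0 0 / 0 0 0 0 / 0 0 0 0 / 5 0 2 0 / 0 0 0 7
t=2: a0@(5,3) a1@(5,3) a2@(5,3) a3@(5,3) a4@(5,3) a5@(0,0) a6@(5,3) a7@(5,3) a8@(5,3) a9@(5,3) | pheromone: 3 0 0 0 / 0 0 0 0 / 0 0 0 0 / 0 0 0 0 / 4 0 1 0 / 0 0 0 15
t=3: a0@(5,3) a1@(5,3) a2@(5,3) a3@(5,3) a4@(5,3) a5@(5,3) a6@(5,3) a7@(5,3) a8@(5,3) a9@(5,3) | pheromone: 2 0 0 0 / 0 0 0 0 / 0 0 0 0 / 0 0 0 0 / 3 0 0 0 / 0 0 0 24
t=4: a0@(5,3) a1@(5,3) a2@(5,3) a3@(5,3) a4@(5,3) a5@(5,3) a6@(5,3) a7@(5,3) a8@(5,3) a9@(5,3) | pheromone: 1 0 0 0 / 0 0 0 0 / 0 0 0 0 / 0 0 0 0 / 2 0 0 0 / 0 0 0 33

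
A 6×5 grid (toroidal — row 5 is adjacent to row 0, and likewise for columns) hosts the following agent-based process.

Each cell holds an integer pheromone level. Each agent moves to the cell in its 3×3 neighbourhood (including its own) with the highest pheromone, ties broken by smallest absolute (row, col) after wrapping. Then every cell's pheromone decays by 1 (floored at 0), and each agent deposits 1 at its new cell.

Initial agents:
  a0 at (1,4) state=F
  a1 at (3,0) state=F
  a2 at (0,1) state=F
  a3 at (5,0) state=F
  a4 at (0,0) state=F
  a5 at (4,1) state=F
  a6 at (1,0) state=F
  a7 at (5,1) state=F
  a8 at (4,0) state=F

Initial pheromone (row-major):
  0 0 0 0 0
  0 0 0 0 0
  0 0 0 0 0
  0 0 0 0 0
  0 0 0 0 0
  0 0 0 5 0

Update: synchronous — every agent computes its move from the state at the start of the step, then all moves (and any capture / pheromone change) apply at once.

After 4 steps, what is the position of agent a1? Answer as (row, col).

(3, 0)

t=1: a0@(0,0) a1@(2,0) a2@(0,0) a3@(0,0) a4@(0,0) a5@(3,0) a6@(0,0) a7@(0,0) a8@(3,0) | pheromone: 6 0 0 0 0 / 0 0 0 0 0 / 1 0 0 0 0 / 2 0 0 0 0 / 0 0 0 0 0 / 0 0 0 4 0
t=2: a0@(0,0) a1@(3,0) a2@(0,0) a3@(0,0) a4@(0,0) a5@(3,0) a6@(0,0) a7@(0,0) a8@(3,0) | pheromone: 11 0 0 0 0 / 0 0 0 0 0 / 0 0 0 0 0 / 4 0 0 0 0 / 0 0 0 0 0 / 0 0 0 3 0
t=3: a0@(0,0) a1@(3,0) a2@(0,0) a3@(0,0) a4@(0,0) a5@(3,0) a6@(0,0) a7@(0,0) a8@(3,0) | pheromone: 16 0 0 0 0 / 0 0 0 0 0 / 0 0 0 0 0 / 6 0 0 0 0 / 0 0 0 0 0 / 0 0 0 2 0
t=4: a0@(0,0) a1@(3,0) a2@(0,0) a3@(0,0) a4@(0,0) a5@(3,0) a6@(0,0) a7@(0,0) a8@(3,0) | pheromone: 21 0 0 0 0 / 0 0 0 0 0 / 0 0 0 0 0 / 8 0 0 0 0 / 0 0 0 0 0 / 0 0 0 1 0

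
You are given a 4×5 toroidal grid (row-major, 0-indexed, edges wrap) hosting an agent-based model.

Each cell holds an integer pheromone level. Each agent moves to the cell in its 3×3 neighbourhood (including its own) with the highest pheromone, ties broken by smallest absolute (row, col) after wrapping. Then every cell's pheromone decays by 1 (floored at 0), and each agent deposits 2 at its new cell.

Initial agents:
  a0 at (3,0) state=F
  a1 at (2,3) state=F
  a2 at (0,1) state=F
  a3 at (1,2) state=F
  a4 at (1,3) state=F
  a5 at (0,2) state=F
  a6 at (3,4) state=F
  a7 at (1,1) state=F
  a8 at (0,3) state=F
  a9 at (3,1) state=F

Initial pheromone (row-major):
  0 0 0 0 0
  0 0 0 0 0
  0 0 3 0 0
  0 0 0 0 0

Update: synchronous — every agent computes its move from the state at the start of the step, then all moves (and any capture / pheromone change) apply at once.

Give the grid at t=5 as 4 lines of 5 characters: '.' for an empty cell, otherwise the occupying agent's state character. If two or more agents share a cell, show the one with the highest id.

t=1: a0@(0,0) a1@(2,2) a2@(0,0) a3@(2,2) a4@(2,2) a5@(0,1) a6@(0,0) a7@(2,2) a8@(0,2) a9@(2,2) | pheromone: 6 2 2 0 0 / 0 0 0 0 0 / 0 0 12 0 0 / 0 0 0 0 0
t=2: a0@(0,0) a1@(2,2) a2@(0,0) a3@(2,2) a4@(2,2) a5@(0,0) a6@(0,0) a7@(2,2) a8@(0,1) a9@(2,2) | pheromone: 13 3 1 0 0 / 0 0 0 0 0 / 0 0 21 0 0 / 0 0 0 0 0
t=3: a0@(0,0) a1@(2,2) a2@(0,0) a3@(2,2) a4@(2,2) a5@(0,0) a6@(0,0) a7@(2,2) a8@(0,0) a9@(2,2) | pheromone: 22 2 0 0 0 / 0 0 0 0 0 / 0 0 30 0 0 / 0 0 0 0 0
t=4: a0@(0,0) a1@(2,2) a2@(0,0) a3@(2,2) a4@(2,2) a5@(0,0) a6@(0,0) a7@(2,2) a8@(0,0) a9@(2,2) | pheromone: 31 1 0 0 0 / 0 0 0 0 0 / 0 0 39 0 0 / 0 0 0 0 0
t=5: a0@(0,0) a1@(2,2) a2@(0,0) a3@(2,2) a4@(2,2) a5@(0,0) a6@(0,0) a7@(2,2) a8@(0,0) a9@(2,2) | pheromone: 40 0 0 0 0 / 0 0 0 0 0 / 0 0 48 0 0 / 0 0 0 0 0

F....
.....
..F..
.....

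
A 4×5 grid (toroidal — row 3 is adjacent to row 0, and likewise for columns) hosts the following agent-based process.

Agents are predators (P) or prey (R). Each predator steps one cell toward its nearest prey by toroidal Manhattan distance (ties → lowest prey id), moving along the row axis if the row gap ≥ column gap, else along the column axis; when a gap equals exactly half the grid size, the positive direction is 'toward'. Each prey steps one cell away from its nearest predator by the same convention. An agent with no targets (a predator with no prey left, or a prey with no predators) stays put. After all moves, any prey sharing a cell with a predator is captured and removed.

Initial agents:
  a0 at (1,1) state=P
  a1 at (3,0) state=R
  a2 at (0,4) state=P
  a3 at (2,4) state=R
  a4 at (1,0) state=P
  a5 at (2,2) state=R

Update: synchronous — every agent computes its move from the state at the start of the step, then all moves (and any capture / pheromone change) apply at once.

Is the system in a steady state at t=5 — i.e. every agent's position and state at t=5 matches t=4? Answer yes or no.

t=1: a0@(2,1):P a2@(3,4):P a3@(1,4):R a4@(2,0):P a5@(3,2):R
t=2: a0@(3,1):P a2@(0,4):P a4@(1,0):P a5@(0,2):R
t=3: a0@(0,1):P a2@(0,3):P a4@(1,1):P a5@(1,2):R
t=4: a0@(1,1):P a2@(1,3):P a4@(1,2):P
t=5: (unchanged — steady state)

yes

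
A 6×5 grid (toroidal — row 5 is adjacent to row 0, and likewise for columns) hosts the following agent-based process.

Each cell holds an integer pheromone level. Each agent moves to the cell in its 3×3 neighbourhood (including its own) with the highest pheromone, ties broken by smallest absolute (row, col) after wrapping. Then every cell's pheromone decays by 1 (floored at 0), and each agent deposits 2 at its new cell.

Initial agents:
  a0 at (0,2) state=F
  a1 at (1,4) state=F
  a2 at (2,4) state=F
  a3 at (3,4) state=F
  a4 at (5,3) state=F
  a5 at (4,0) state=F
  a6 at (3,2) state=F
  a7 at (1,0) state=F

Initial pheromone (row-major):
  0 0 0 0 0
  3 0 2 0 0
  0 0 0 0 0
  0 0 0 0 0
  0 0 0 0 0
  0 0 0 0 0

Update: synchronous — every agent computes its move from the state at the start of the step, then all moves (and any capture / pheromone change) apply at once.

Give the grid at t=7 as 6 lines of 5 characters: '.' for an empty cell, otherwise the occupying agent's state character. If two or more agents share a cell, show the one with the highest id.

t=1: a0@(1,2) a1@(1,0) a2@(1,0) a3@(2,0) a4@(0,2) a5@(3,0) a6@(2,1) a7@(1,0) | pheromone: 0 0 2 0 0 / 8 0 3 0 0 / 2 2 0 0 0 / 2 0 0 0 0 / 0 0 0 0 0 / 0 0 0 0 0
t=2: a0@(1,2) a1@(1,0) a2@(1,0) a3@(1,0) a4@(1,2) a5@(2,0) a6@(1,0) a7@(1,0) | pheromone: 0 0 1 0 0 / 17 0 6 0 0 / 3 1 0 0 0 / 1 0 0 0 0 / 0 0 0 0 0 / 0 0 0 0 0
t=3: a0@(1,2) a1@(1,0) a2@(1,0) a3@(1,0) a4@(1,2) a5@(1,0) a6@(1,0) a7@(1,0) | pheromone: 0 0 0 0 0 / 28 0 9 0 0 / 2 0 0 0 0 / 0 0 0 0 0 / 0 0 0 0 0 / 0 0 0 0 0
t=4: a0@(1,2) a1@(1,0) a2@(1,0) a3@(1,0) a4@(1,2) a5@(1,0) a6@(1,0) a7@(1,0) | pheromone: 0 0 0 0 0 / 39 0 12 0 0 / 1 0 0 0 0 / 0 0 0 0 0 / 0 0 0 0 0 / 0 0 0 0 0
t=5: a0@(1,2) a1@(1,0) a2@(1,0) a3@(1,0) a4@(1,2) a5@(1,0) a6@(1,0) a7@(1,0) | pheromone: 0 0 0 0 0 / 50 0 15 0 0 / 0 0 0 0 0 / 0 0 0 0 0 / 0 0 0 0 0 / 0 0 0 0 0
t=6: a0@(1,2) a1@(1,0) a2@(1,0) a3@(1,0) a4@(1,2) a5@(1,0) a6@(1,0) a7@(1,0) | pheromone: 0 0 0 0 0 / 61 0 18 0 0 / 0 0 0 0 0 / 0 0 0 0 0 / 0 0 0 0 0 / 0 0 0 0 0
t=7: a0@(1,2) a1@(1,0) a2@(1,0) a3@(1,0) a4@(1,2) a5@(1,0) a6@(1,0) a7@(1,0) | pheromone: 0 0 0 0 0 / 72 0 21 0 0 / 0 0 0 0 0 / 0 0 0 0 0 / 0 0 0 0 0 / 0 0 0 0 0

.....
F.F..
.....
.....
.....
.....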